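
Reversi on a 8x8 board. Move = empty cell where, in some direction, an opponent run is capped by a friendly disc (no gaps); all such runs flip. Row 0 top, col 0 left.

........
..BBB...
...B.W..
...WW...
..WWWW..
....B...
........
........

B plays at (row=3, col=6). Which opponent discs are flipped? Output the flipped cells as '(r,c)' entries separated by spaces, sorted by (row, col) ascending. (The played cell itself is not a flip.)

Answer: (2,5) (4,5)

Derivation:
Dir NW: opp run (2,5) capped by B -> flip
Dir N: first cell '.' (not opp) -> no flip
Dir NE: first cell '.' (not opp) -> no flip
Dir W: first cell '.' (not opp) -> no flip
Dir E: first cell '.' (not opp) -> no flip
Dir SW: opp run (4,5) capped by B -> flip
Dir S: first cell '.' (not opp) -> no flip
Dir SE: first cell '.' (not opp) -> no flip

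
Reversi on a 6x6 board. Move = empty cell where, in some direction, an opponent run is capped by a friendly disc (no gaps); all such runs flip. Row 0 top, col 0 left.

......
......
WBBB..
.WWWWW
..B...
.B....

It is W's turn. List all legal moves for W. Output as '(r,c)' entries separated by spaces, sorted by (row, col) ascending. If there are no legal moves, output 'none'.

Answer: (1,0) (1,1) (1,2) (1,3) (1,4) (2,4) (5,2) (5,3)

Derivation:
(1,0): flips 1 -> legal
(1,1): flips 2 -> legal
(1,2): flips 2 -> legal
(1,3): flips 2 -> legal
(1,4): flips 1 -> legal
(2,4): flips 3 -> legal
(3,0): no bracket -> illegal
(4,0): no bracket -> illegal
(4,1): no bracket -> illegal
(4,3): no bracket -> illegal
(5,0): no bracket -> illegal
(5,2): flips 1 -> legal
(5,3): flips 1 -> legal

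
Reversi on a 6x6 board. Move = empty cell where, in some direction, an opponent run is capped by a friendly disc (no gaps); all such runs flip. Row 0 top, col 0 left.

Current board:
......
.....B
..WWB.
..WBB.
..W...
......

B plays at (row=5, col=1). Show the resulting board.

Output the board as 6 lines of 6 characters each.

Place B at (5,1); scan 8 dirs for brackets.
Dir NW: first cell '.' (not opp) -> no flip
Dir N: first cell '.' (not opp) -> no flip
Dir NE: opp run (4,2) capped by B -> flip
Dir W: first cell '.' (not opp) -> no flip
Dir E: first cell '.' (not opp) -> no flip
Dir SW: edge -> no flip
Dir S: edge -> no flip
Dir SE: edge -> no flip
All flips: (4,2)

Answer: ......
.....B
..WWB.
..WBB.
..B...
.B....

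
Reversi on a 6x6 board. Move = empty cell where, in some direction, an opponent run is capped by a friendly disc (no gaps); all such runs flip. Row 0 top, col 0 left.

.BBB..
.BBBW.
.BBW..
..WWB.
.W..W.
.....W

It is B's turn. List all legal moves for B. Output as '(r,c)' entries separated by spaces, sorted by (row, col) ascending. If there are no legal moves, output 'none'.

(0,4): no bracket -> illegal
(0,5): no bracket -> illegal
(1,5): flips 1 -> legal
(2,4): flips 1 -> legal
(2,5): flips 1 -> legal
(3,0): no bracket -> illegal
(3,1): flips 2 -> legal
(3,5): no bracket -> illegal
(4,0): no bracket -> illegal
(4,2): flips 1 -> legal
(4,3): flips 3 -> legal
(4,5): no bracket -> illegal
(5,0): no bracket -> illegal
(5,1): no bracket -> illegal
(5,2): no bracket -> illegal
(5,3): no bracket -> illegal
(5,4): flips 1 -> legal

Answer: (1,5) (2,4) (2,5) (3,1) (4,2) (4,3) (5,4)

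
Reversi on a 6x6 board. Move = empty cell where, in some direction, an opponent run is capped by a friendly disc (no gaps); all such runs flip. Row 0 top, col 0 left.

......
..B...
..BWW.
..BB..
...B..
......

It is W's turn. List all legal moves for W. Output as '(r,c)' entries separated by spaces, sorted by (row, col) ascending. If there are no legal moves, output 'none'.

Answer: (0,1) (2,1) (4,1) (4,2) (5,3)

Derivation:
(0,1): flips 1 -> legal
(0,2): no bracket -> illegal
(0,3): no bracket -> illegal
(1,1): no bracket -> illegal
(1,3): no bracket -> illegal
(2,1): flips 1 -> legal
(3,1): no bracket -> illegal
(3,4): no bracket -> illegal
(4,1): flips 1 -> legal
(4,2): flips 1 -> legal
(4,4): no bracket -> illegal
(5,2): no bracket -> illegal
(5,3): flips 2 -> legal
(5,4): no bracket -> illegal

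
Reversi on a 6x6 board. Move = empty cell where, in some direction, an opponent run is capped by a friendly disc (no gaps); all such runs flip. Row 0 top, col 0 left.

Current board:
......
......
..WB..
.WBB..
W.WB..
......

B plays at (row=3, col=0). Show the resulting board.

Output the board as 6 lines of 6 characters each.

Place B at (3,0); scan 8 dirs for brackets.
Dir NW: edge -> no flip
Dir N: first cell '.' (not opp) -> no flip
Dir NE: first cell '.' (not opp) -> no flip
Dir W: edge -> no flip
Dir E: opp run (3,1) capped by B -> flip
Dir SW: edge -> no flip
Dir S: opp run (4,0), next='.' -> no flip
Dir SE: first cell '.' (not opp) -> no flip
All flips: (3,1)

Answer: ......
......
..WB..
BBBB..
W.WB..
......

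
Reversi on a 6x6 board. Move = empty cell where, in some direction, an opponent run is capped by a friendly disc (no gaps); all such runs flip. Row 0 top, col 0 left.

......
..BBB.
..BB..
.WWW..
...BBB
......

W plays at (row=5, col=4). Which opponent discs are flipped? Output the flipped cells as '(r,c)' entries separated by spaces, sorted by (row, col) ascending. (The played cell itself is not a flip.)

Dir NW: opp run (4,3) capped by W -> flip
Dir N: opp run (4,4), next='.' -> no flip
Dir NE: opp run (4,5), next=edge -> no flip
Dir W: first cell '.' (not opp) -> no flip
Dir E: first cell '.' (not opp) -> no flip
Dir SW: edge -> no flip
Dir S: edge -> no flip
Dir SE: edge -> no flip

Answer: (4,3)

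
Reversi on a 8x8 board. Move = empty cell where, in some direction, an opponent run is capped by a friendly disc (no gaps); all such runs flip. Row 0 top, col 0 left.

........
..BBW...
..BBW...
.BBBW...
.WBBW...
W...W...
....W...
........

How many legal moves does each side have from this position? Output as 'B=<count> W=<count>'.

-- B to move --
(0,3): no bracket -> illegal
(0,4): no bracket -> illegal
(0,5): flips 1 -> legal
(1,5): flips 2 -> legal
(2,5): flips 2 -> legal
(3,0): no bracket -> illegal
(3,5): flips 2 -> legal
(4,0): flips 1 -> legal
(4,5): flips 2 -> legal
(5,1): flips 1 -> legal
(5,2): no bracket -> illegal
(5,3): no bracket -> illegal
(5,5): flips 1 -> legal
(6,0): no bracket -> illegal
(6,1): no bracket -> illegal
(6,3): no bracket -> illegal
(6,5): flips 1 -> legal
(7,3): no bracket -> illegal
(7,4): no bracket -> illegal
(7,5): no bracket -> illegal
B mobility = 9
-- W to move --
(0,1): flips 2 -> legal
(0,2): flips 1 -> legal
(0,3): no bracket -> illegal
(0,4): no bracket -> illegal
(1,1): flips 4 -> legal
(2,0): no bracket -> illegal
(2,1): flips 5 -> legal
(3,0): flips 3 -> legal
(4,0): no bracket -> illegal
(5,1): flips 2 -> legal
(5,2): flips 1 -> legal
(5,3): no bracket -> illegal
W mobility = 7

Answer: B=9 W=7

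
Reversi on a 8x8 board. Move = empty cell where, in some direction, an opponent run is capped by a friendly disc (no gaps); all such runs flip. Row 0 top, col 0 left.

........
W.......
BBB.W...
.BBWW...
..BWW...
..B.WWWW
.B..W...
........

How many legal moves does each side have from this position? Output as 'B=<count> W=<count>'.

-- B to move --
(0,0): flips 1 -> legal
(0,1): no bracket -> illegal
(1,1): no bracket -> illegal
(1,3): no bracket -> illegal
(1,4): no bracket -> illegal
(1,5): flips 2 -> legal
(2,3): no bracket -> illegal
(2,5): flips 2 -> legal
(3,5): flips 2 -> legal
(4,5): flips 2 -> legal
(4,6): no bracket -> illegal
(4,7): no bracket -> illegal
(5,3): no bracket -> illegal
(6,3): no bracket -> illegal
(6,5): flips 2 -> legal
(6,6): flips 3 -> legal
(6,7): no bracket -> illegal
(7,3): no bracket -> illegal
(7,4): no bracket -> illegal
(7,5): no bracket -> illegal
B mobility = 7
-- W to move --
(1,1): flips 1 -> legal
(1,2): no bracket -> illegal
(1,3): no bracket -> illegal
(2,3): no bracket -> illegal
(3,0): flips 3 -> legal
(4,0): no bracket -> illegal
(4,1): flips 1 -> legal
(5,0): no bracket -> illegal
(5,1): flips 1 -> legal
(5,3): no bracket -> illegal
(6,0): no bracket -> illegal
(6,2): no bracket -> illegal
(6,3): no bracket -> illegal
(7,0): flips 2 -> legal
(7,1): no bracket -> illegal
(7,2): no bracket -> illegal
W mobility = 5

Answer: B=7 W=5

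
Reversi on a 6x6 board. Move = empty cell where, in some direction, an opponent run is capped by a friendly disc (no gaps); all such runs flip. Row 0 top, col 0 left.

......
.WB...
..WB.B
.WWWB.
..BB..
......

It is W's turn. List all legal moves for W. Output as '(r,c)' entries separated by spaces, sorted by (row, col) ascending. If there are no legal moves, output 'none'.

(0,1): no bracket -> illegal
(0,2): flips 1 -> legal
(0,3): no bracket -> illegal
(1,3): flips 2 -> legal
(1,4): flips 1 -> legal
(1,5): no bracket -> illegal
(2,1): no bracket -> illegal
(2,4): flips 1 -> legal
(3,5): flips 1 -> legal
(4,1): no bracket -> illegal
(4,4): no bracket -> illegal
(4,5): no bracket -> illegal
(5,1): flips 1 -> legal
(5,2): flips 1 -> legal
(5,3): flips 2 -> legal
(5,4): flips 1 -> legal

Answer: (0,2) (1,3) (1,4) (2,4) (3,5) (5,1) (5,2) (5,3) (5,4)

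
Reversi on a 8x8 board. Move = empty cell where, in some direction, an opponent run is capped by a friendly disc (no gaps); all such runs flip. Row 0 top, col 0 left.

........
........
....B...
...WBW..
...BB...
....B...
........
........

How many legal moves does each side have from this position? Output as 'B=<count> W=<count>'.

-- B to move --
(2,2): flips 1 -> legal
(2,3): flips 1 -> legal
(2,5): no bracket -> illegal
(2,6): flips 1 -> legal
(3,2): flips 1 -> legal
(3,6): flips 1 -> legal
(4,2): flips 1 -> legal
(4,5): no bracket -> illegal
(4,6): flips 1 -> legal
B mobility = 7
-- W to move --
(1,3): flips 1 -> legal
(1,4): no bracket -> illegal
(1,5): flips 1 -> legal
(2,3): no bracket -> illegal
(2,5): no bracket -> illegal
(3,2): no bracket -> illegal
(4,2): no bracket -> illegal
(4,5): no bracket -> illegal
(5,2): no bracket -> illegal
(5,3): flips 2 -> legal
(5,5): flips 1 -> legal
(6,3): no bracket -> illegal
(6,4): no bracket -> illegal
(6,5): no bracket -> illegal
W mobility = 4

Answer: B=7 W=4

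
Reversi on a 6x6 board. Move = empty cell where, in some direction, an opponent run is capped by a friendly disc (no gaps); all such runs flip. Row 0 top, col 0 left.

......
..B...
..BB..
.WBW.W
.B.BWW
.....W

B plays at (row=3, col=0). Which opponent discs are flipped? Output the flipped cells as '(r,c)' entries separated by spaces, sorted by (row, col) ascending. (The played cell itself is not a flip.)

Dir NW: edge -> no flip
Dir N: first cell '.' (not opp) -> no flip
Dir NE: first cell '.' (not opp) -> no flip
Dir W: edge -> no flip
Dir E: opp run (3,1) capped by B -> flip
Dir SW: edge -> no flip
Dir S: first cell '.' (not opp) -> no flip
Dir SE: first cell 'B' (not opp) -> no flip

Answer: (3,1)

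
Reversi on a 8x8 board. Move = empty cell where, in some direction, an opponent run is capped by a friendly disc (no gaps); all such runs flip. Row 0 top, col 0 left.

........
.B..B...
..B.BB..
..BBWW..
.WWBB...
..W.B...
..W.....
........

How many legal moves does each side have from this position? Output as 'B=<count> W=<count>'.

Answer: B=9 W=10

Derivation:
-- B to move --
(2,3): no bracket -> illegal
(2,6): flips 1 -> legal
(3,0): no bracket -> illegal
(3,1): no bracket -> illegal
(3,6): flips 2 -> legal
(4,0): flips 2 -> legal
(4,5): flips 1 -> legal
(4,6): flips 1 -> legal
(5,0): flips 1 -> legal
(5,1): flips 1 -> legal
(5,3): no bracket -> illegal
(6,1): flips 1 -> legal
(6,3): no bracket -> illegal
(7,1): no bracket -> illegal
(7,2): flips 3 -> legal
(7,3): no bracket -> illegal
B mobility = 9
-- W to move --
(0,0): no bracket -> illegal
(0,1): no bracket -> illegal
(0,2): no bracket -> illegal
(0,3): no bracket -> illegal
(0,4): flips 2 -> legal
(0,5): no bracket -> illegal
(1,0): no bracket -> illegal
(1,2): flips 2 -> legal
(1,3): flips 1 -> legal
(1,5): flips 3 -> legal
(1,6): flips 1 -> legal
(2,0): no bracket -> illegal
(2,1): no bracket -> illegal
(2,3): flips 1 -> legal
(2,6): no bracket -> illegal
(3,1): flips 2 -> legal
(3,6): no bracket -> illegal
(4,5): flips 2 -> legal
(5,3): flips 1 -> legal
(5,5): no bracket -> illegal
(6,3): no bracket -> illegal
(6,4): flips 2 -> legal
(6,5): no bracket -> illegal
W mobility = 10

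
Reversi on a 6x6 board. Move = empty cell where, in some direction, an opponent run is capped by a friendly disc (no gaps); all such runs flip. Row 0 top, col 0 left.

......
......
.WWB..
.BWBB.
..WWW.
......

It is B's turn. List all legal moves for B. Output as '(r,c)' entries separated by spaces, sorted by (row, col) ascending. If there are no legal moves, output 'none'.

Answer: (1,1) (1,3) (2,0) (4,1) (5,1) (5,2) (5,3) (5,4) (5,5)

Derivation:
(1,0): no bracket -> illegal
(1,1): flips 2 -> legal
(1,2): no bracket -> illegal
(1,3): flips 1 -> legal
(2,0): flips 2 -> legal
(3,0): no bracket -> illegal
(3,5): no bracket -> illegal
(4,1): flips 1 -> legal
(4,5): no bracket -> illegal
(5,1): flips 1 -> legal
(5,2): flips 1 -> legal
(5,3): flips 2 -> legal
(5,4): flips 1 -> legal
(5,5): flips 1 -> legal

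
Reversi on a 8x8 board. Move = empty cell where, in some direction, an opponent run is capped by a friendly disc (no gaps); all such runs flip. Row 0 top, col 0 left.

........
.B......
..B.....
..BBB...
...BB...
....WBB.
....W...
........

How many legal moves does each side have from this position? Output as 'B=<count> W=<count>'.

-- B to move --
(4,5): no bracket -> illegal
(5,3): flips 1 -> legal
(6,3): no bracket -> illegal
(6,5): flips 1 -> legal
(7,3): flips 1 -> legal
(7,4): flips 2 -> legal
(7,5): no bracket -> illegal
B mobility = 4
-- W to move --
(0,0): no bracket -> illegal
(0,1): no bracket -> illegal
(0,2): no bracket -> illegal
(1,0): no bracket -> illegal
(1,2): no bracket -> illegal
(1,3): no bracket -> illegal
(2,0): no bracket -> illegal
(2,1): flips 2 -> legal
(2,3): no bracket -> illegal
(2,4): flips 2 -> legal
(2,5): no bracket -> illegal
(3,1): no bracket -> illegal
(3,5): no bracket -> illegal
(4,1): no bracket -> illegal
(4,2): no bracket -> illegal
(4,5): no bracket -> illegal
(4,6): flips 1 -> legal
(4,7): no bracket -> illegal
(5,2): no bracket -> illegal
(5,3): no bracket -> illegal
(5,7): flips 2 -> legal
(6,5): no bracket -> illegal
(6,6): no bracket -> illegal
(6,7): no bracket -> illegal
W mobility = 4

Answer: B=4 W=4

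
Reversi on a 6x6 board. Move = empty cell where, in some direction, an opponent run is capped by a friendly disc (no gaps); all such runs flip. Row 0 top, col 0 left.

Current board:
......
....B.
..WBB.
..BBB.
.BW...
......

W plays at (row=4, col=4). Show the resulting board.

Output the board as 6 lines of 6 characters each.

Place W at (4,4); scan 8 dirs for brackets.
Dir NW: opp run (3,3) capped by W -> flip
Dir N: opp run (3,4) (2,4) (1,4), next='.' -> no flip
Dir NE: first cell '.' (not opp) -> no flip
Dir W: first cell '.' (not opp) -> no flip
Dir E: first cell '.' (not opp) -> no flip
Dir SW: first cell '.' (not opp) -> no flip
Dir S: first cell '.' (not opp) -> no flip
Dir SE: first cell '.' (not opp) -> no flip
All flips: (3,3)

Answer: ......
....B.
..WBB.
..BWB.
.BW.W.
......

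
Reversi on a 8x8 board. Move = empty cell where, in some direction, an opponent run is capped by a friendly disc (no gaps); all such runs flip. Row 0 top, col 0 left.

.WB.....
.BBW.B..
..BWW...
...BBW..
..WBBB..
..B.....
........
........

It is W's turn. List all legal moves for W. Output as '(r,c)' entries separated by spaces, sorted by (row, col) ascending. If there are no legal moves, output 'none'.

(0,0): no bracket -> illegal
(0,3): flips 1 -> legal
(0,4): no bracket -> illegal
(0,5): no bracket -> illegal
(0,6): flips 1 -> legal
(1,0): flips 2 -> legal
(1,4): no bracket -> illegal
(1,6): no bracket -> illegal
(2,0): no bracket -> illegal
(2,1): flips 2 -> legal
(2,5): no bracket -> illegal
(2,6): no bracket -> illegal
(3,1): flips 1 -> legal
(3,2): flips 2 -> legal
(3,6): no bracket -> illegal
(4,1): no bracket -> illegal
(4,6): flips 3 -> legal
(5,1): no bracket -> illegal
(5,3): flips 3 -> legal
(5,4): flips 2 -> legal
(5,5): flips 1 -> legal
(5,6): flips 2 -> legal
(6,1): no bracket -> illegal
(6,2): flips 1 -> legal
(6,3): no bracket -> illegal

Answer: (0,3) (0,6) (1,0) (2,1) (3,1) (3,2) (4,6) (5,3) (5,4) (5,5) (5,6) (6,2)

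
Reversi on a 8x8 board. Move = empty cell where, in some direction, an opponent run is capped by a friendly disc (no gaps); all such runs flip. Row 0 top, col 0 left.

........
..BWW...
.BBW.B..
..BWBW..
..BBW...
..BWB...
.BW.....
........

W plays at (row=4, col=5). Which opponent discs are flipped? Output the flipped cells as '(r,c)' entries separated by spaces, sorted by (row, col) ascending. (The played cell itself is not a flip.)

Dir NW: opp run (3,4) capped by W -> flip
Dir N: first cell 'W' (not opp) -> no flip
Dir NE: first cell '.' (not opp) -> no flip
Dir W: first cell 'W' (not opp) -> no flip
Dir E: first cell '.' (not opp) -> no flip
Dir SW: opp run (5,4), next='.' -> no flip
Dir S: first cell '.' (not opp) -> no flip
Dir SE: first cell '.' (not opp) -> no flip

Answer: (3,4)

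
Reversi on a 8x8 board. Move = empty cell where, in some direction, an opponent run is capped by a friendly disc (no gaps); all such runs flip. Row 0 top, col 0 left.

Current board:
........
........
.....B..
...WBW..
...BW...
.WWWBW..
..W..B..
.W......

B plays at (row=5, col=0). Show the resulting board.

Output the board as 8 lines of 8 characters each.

Answer: ........
........
.....B..
...WBW..
...BW...
BBBBBW..
..W..B..
.W......

Derivation:
Place B at (5,0); scan 8 dirs for brackets.
Dir NW: edge -> no flip
Dir N: first cell '.' (not opp) -> no flip
Dir NE: first cell '.' (not opp) -> no flip
Dir W: edge -> no flip
Dir E: opp run (5,1) (5,2) (5,3) capped by B -> flip
Dir SW: edge -> no flip
Dir S: first cell '.' (not opp) -> no flip
Dir SE: first cell '.' (not opp) -> no flip
All flips: (5,1) (5,2) (5,3)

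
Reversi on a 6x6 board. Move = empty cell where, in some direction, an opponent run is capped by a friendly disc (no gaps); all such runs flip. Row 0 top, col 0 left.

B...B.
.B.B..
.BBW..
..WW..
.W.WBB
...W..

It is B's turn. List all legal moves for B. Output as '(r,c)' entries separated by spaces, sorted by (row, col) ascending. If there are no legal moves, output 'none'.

(1,2): no bracket -> illegal
(1,4): no bracket -> illegal
(2,4): flips 1 -> legal
(3,0): no bracket -> illegal
(3,1): no bracket -> illegal
(3,4): no bracket -> illegal
(4,0): no bracket -> illegal
(4,2): flips 2 -> legal
(5,0): no bracket -> illegal
(5,1): no bracket -> illegal
(5,2): no bracket -> illegal
(5,4): flips 2 -> legal

Answer: (2,4) (4,2) (5,4)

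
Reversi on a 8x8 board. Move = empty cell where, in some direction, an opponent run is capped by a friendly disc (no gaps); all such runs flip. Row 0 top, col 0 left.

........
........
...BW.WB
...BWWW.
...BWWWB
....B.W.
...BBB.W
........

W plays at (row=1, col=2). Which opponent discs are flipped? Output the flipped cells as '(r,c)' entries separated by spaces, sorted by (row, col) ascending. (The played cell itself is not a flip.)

Answer: (2,3)

Derivation:
Dir NW: first cell '.' (not opp) -> no flip
Dir N: first cell '.' (not opp) -> no flip
Dir NE: first cell '.' (not opp) -> no flip
Dir W: first cell '.' (not opp) -> no flip
Dir E: first cell '.' (not opp) -> no flip
Dir SW: first cell '.' (not opp) -> no flip
Dir S: first cell '.' (not opp) -> no flip
Dir SE: opp run (2,3) capped by W -> flip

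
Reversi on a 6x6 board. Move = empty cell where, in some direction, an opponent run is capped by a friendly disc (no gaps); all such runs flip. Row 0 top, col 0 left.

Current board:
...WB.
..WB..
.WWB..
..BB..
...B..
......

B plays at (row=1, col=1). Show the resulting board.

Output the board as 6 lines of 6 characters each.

Place B at (1,1); scan 8 dirs for brackets.
Dir NW: first cell '.' (not opp) -> no flip
Dir N: first cell '.' (not opp) -> no flip
Dir NE: first cell '.' (not opp) -> no flip
Dir W: first cell '.' (not opp) -> no flip
Dir E: opp run (1,2) capped by B -> flip
Dir SW: first cell '.' (not opp) -> no flip
Dir S: opp run (2,1), next='.' -> no flip
Dir SE: opp run (2,2) capped by B -> flip
All flips: (1,2) (2,2)

Answer: ...WB.
.BBB..
.WBB..
..BB..
...B..
......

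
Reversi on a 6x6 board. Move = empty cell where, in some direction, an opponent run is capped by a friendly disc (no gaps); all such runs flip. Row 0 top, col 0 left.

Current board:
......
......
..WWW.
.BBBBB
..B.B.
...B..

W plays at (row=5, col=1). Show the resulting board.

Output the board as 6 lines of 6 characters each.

Place W at (5,1); scan 8 dirs for brackets.
Dir NW: first cell '.' (not opp) -> no flip
Dir N: first cell '.' (not opp) -> no flip
Dir NE: opp run (4,2) (3,3) capped by W -> flip
Dir W: first cell '.' (not opp) -> no flip
Dir E: first cell '.' (not opp) -> no flip
Dir SW: edge -> no flip
Dir S: edge -> no flip
Dir SE: edge -> no flip
All flips: (3,3) (4,2)

Answer: ......
......
..WWW.
.BBWBB
..W.B.
.W.B..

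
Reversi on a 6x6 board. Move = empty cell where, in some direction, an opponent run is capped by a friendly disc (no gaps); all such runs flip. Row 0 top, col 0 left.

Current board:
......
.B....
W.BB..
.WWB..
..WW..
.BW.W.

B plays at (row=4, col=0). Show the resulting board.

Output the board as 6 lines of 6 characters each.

Place B at (4,0); scan 8 dirs for brackets.
Dir NW: edge -> no flip
Dir N: first cell '.' (not opp) -> no flip
Dir NE: opp run (3,1) capped by B -> flip
Dir W: edge -> no flip
Dir E: first cell '.' (not opp) -> no flip
Dir SW: edge -> no flip
Dir S: first cell '.' (not opp) -> no flip
Dir SE: first cell 'B' (not opp) -> no flip
All flips: (3,1)

Answer: ......
.B....
W.BB..
.BWB..
B.WW..
.BW.W.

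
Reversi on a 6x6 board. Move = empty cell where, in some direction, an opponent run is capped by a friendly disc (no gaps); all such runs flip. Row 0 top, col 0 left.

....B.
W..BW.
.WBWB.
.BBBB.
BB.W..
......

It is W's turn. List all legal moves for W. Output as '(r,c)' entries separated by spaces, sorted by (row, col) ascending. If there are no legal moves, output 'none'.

Answer: (0,3) (1,2) (2,5) (4,4) (4,5) (5,0) (5,1)

Derivation:
(0,2): no bracket -> illegal
(0,3): flips 1 -> legal
(0,5): no bracket -> illegal
(1,1): no bracket -> illegal
(1,2): flips 1 -> legal
(1,5): no bracket -> illegal
(2,0): no bracket -> illegal
(2,5): flips 2 -> legal
(3,0): no bracket -> illegal
(3,5): no bracket -> illegal
(4,2): no bracket -> illegal
(4,4): flips 2 -> legal
(4,5): flips 1 -> legal
(5,0): flips 2 -> legal
(5,1): flips 2 -> legal
(5,2): no bracket -> illegal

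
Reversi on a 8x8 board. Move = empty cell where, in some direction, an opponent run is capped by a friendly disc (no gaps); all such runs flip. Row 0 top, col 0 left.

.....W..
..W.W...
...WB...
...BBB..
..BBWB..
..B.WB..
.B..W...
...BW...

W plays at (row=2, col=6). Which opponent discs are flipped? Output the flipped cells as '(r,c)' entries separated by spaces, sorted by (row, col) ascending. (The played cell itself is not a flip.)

Answer: (3,5)

Derivation:
Dir NW: first cell '.' (not opp) -> no flip
Dir N: first cell '.' (not opp) -> no flip
Dir NE: first cell '.' (not opp) -> no flip
Dir W: first cell '.' (not opp) -> no flip
Dir E: first cell '.' (not opp) -> no flip
Dir SW: opp run (3,5) capped by W -> flip
Dir S: first cell '.' (not opp) -> no flip
Dir SE: first cell '.' (not opp) -> no flip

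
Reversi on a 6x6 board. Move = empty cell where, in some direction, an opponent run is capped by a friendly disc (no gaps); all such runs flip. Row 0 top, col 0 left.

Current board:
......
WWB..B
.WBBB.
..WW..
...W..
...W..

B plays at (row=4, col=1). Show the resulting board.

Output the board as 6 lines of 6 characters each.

Place B at (4,1); scan 8 dirs for brackets.
Dir NW: first cell '.' (not opp) -> no flip
Dir N: first cell '.' (not opp) -> no flip
Dir NE: opp run (3,2) capped by B -> flip
Dir W: first cell '.' (not opp) -> no flip
Dir E: first cell '.' (not opp) -> no flip
Dir SW: first cell '.' (not opp) -> no flip
Dir S: first cell '.' (not opp) -> no flip
Dir SE: first cell '.' (not opp) -> no flip
All flips: (3,2)

Answer: ......
WWB..B
.WBBB.
..BW..
.B.W..
...W..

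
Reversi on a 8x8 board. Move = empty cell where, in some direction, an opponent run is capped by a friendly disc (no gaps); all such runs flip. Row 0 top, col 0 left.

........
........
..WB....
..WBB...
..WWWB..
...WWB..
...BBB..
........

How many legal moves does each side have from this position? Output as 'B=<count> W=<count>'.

-- B to move --
(1,1): flips 1 -> legal
(1,2): no bracket -> illegal
(1,3): no bracket -> illegal
(2,1): flips 4 -> legal
(3,1): flips 3 -> legal
(3,5): no bracket -> illegal
(4,1): flips 4 -> legal
(5,1): flips 1 -> legal
(5,2): flips 3 -> legal
(6,2): no bracket -> illegal
B mobility = 6
-- W to move --
(1,2): no bracket -> illegal
(1,3): flips 2 -> legal
(1,4): flips 1 -> legal
(2,4): flips 3 -> legal
(2,5): flips 1 -> legal
(3,5): flips 2 -> legal
(3,6): flips 1 -> legal
(4,6): flips 1 -> legal
(5,2): no bracket -> illegal
(5,6): flips 1 -> legal
(6,2): no bracket -> illegal
(6,6): flips 1 -> legal
(7,2): flips 1 -> legal
(7,3): flips 1 -> legal
(7,4): flips 1 -> legal
(7,5): flips 1 -> legal
(7,6): flips 1 -> legal
W mobility = 14

Answer: B=6 W=14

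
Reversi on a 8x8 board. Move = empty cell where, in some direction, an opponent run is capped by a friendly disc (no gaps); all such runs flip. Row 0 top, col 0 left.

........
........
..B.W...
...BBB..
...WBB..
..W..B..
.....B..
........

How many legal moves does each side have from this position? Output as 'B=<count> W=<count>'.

Answer: B=6 W=5

Derivation:
-- B to move --
(1,3): flips 1 -> legal
(1,4): flips 1 -> legal
(1,5): flips 1 -> legal
(2,3): no bracket -> illegal
(2,5): no bracket -> illegal
(3,2): no bracket -> illegal
(4,1): no bracket -> illegal
(4,2): flips 1 -> legal
(5,1): no bracket -> illegal
(5,3): flips 1 -> legal
(5,4): no bracket -> illegal
(6,1): flips 2 -> legal
(6,2): no bracket -> illegal
(6,3): no bracket -> illegal
B mobility = 6
-- W to move --
(1,1): no bracket -> illegal
(1,2): no bracket -> illegal
(1,3): no bracket -> illegal
(2,1): no bracket -> illegal
(2,3): flips 1 -> legal
(2,5): flips 1 -> legal
(2,6): no bracket -> illegal
(3,1): no bracket -> illegal
(3,2): no bracket -> illegal
(3,6): no bracket -> illegal
(4,2): flips 1 -> legal
(4,6): flips 3 -> legal
(5,3): no bracket -> illegal
(5,4): flips 2 -> legal
(5,6): no bracket -> illegal
(6,4): no bracket -> illegal
(6,6): no bracket -> illegal
(7,4): no bracket -> illegal
(7,5): no bracket -> illegal
(7,6): no bracket -> illegal
W mobility = 5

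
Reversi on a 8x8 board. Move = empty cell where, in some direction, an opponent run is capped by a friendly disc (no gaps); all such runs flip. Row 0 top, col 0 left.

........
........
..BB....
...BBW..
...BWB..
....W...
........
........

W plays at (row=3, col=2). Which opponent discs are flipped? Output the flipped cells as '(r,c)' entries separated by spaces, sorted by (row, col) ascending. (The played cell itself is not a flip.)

Answer: (3,3) (3,4) (4,3)

Derivation:
Dir NW: first cell '.' (not opp) -> no flip
Dir N: opp run (2,2), next='.' -> no flip
Dir NE: opp run (2,3), next='.' -> no flip
Dir W: first cell '.' (not opp) -> no flip
Dir E: opp run (3,3) (3,4) capped by W -> flip
Dir SW: first cell '.' (not opp) -> no flip
Dir S: first cell '.' (not opp) -> no flip
Dir SE: opp run (4,3) capped by W -> flip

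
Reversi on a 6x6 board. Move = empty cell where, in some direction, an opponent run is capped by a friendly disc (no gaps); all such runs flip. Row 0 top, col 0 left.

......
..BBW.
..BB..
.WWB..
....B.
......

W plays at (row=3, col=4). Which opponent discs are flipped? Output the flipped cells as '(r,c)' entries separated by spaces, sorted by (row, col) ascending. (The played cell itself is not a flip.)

Dir NW: opp run (2,3) (1,2), next='.' -> no flip
Dir N: first cell '.' (not opp) -> no flip
Dir NE: first cell '.' (not opp) -> no flip
Dir W: opp run (3,3) capped by W -> flip
Dir E: first cell '.' (not opp) -> no flip
Dir SW: first cell '.' (not opp) -> no flip
Dir S: opp run (4,4), next='.' -> no flip
Dir SE: first cell '.' (not opp) -> no flip

Answer: (3,3)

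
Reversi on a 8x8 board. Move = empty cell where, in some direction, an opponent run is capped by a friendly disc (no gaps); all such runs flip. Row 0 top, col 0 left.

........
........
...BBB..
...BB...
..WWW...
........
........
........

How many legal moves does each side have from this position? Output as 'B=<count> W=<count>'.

Answer: B=5 W=5

Derivation:
-- B to move --
(3,1): no bracket -> illegal
(3,2): no bracket -> illegal
(3,5): no bracket -> illegal
(4,1): no bracket -> illegal
(4,5): no bracket -> illegal
(5,1): flips 1 -> legal
(5,2): flips 1 -> legal
(5,3): flips 1 -> legal
(5,4): flips 1 -> legal
(5,5): flips 1 -> legal
B mobility = 5
-- W to move --
(1,2): no bracket -> illegal
(1,3): flips 2 -> legal
(1,4): flips 2 -> legal
(1,5): flips 2 -> legal
(1,6): flips 2 -> legal
(2,2): flips 1 -> legal
(2,6): no bracket -> illegal
(3,2): no bracket -> illegal
(3,5): no bracket -> illegal
(3,6): no bracket -> illegal
(4,5): no bracket -> illegal
W mobility = 5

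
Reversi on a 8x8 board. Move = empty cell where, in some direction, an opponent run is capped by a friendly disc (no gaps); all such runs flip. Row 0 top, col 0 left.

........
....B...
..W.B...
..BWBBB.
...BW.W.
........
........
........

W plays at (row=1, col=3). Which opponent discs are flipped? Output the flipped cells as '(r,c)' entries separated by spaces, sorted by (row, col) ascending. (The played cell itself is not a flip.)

Dir NW: first cell '.' (not opp) -> no flip
Dir N: first cell '.' (not opp) -> no flip
Dir NE: first cell '.' (not opp) -> no flip
Dir W: first cell '.' (not opp) -> no flip
Dir E: opp run (1,4), next='.' -> no flip
Dir SW: first cell 'W' (not opp) -> no flip
Dir S: first cell '.' (not opp) -> no flip
Dir SE: opp run (2,4) (3,5) capped by W -> flip

Answer: (2,4) (3,5)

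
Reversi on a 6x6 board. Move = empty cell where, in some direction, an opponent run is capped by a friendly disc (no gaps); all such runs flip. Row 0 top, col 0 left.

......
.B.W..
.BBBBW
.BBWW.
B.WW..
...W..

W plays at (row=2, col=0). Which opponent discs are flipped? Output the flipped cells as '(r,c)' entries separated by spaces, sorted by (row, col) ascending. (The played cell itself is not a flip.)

Dir NW: edge -> no flip
Dir N: first cell '.' (not opp) -> no flip
Dir NE: opp run (1,1), next='.' -> no flip
Dir W: edge -> no flip
Dir E: opp run (2,1) (2,2) (2,3) (2,4) capped by W -> flip
Dir SW: edge -> no flip
Dir S: first cell '.' (not opp) -> no flip
Dir SE: opp run (3,1) capped by W -> flip

Answer: (2,1) (2,2) (2,3) (2,4) (3,1)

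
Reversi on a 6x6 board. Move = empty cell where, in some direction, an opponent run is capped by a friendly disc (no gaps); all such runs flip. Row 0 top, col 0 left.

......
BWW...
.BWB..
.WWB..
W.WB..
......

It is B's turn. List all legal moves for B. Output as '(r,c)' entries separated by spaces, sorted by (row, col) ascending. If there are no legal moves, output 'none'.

Answer: (0,0) (0,1) (0,3) (1,3) (3,0) (4,1) (5,1)

Derivation:
(0,0): flips 2 -> legal
(0,1): flips 2 -> legal
(0,2): no bracket -> illegal
(0,3): flips 1 -> legal
(1,3): flips 2 -> legal
(2,0): no bracket -> illegal
(3,0): flips 2 -> legal
(4,1): flips 3 -> legal
(5,0): no bracket -> illegal
(5,1): flips 1 -> legal
(5,2): no bracket -> illegal
(5,3): no bracket -> illegal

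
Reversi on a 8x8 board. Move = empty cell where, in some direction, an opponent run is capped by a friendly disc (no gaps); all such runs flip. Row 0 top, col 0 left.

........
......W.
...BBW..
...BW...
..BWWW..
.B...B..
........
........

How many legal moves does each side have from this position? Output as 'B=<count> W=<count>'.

Answer: B=6 W=8

Derivation:
-- B to move --
(0,5): no bracket -> illegal
(0,6): no bracket -> illegal
(0,7): no bracket -> illegal
(1,4): no bracket -> illegal
(1,5): no bracket -> illegal
(1,7): no bracket -> illegal
(2,6): flips 1 -> legal
(2,7): no bracket -> illegal
(3,2): no bracket -> illegal
(3,5): flips 2 -> legal
(3,6): no bracket -> illegal
(4,6): flips 3 -> legal
(5,2): no bracket -> illegal
(5,3): flips 1 -> legal
(5,4): flips 2 -> legal
(5,6): flips 2 -> legal
B mobility = 6
-- W to move --
(1,2): flips 1 -> legal
(1,3): flips 2 -> legal
(1,4): flips 1 -> legal
(1,5): no bracket -> illegal
(2,2): flips 3 -> legal
(3,1): no bracket -> illegal
(3,2): flips 1 -> legal
(3,5): no bracket -> illegal
(4,0): no bracket -> illegal
(4,1): flips 1 -> legal
(4,6): no bracket -> illegal
(5,0): no bracket -> illegal
(5,2): no bracket -> illegal
(5,3): no bracket -> illegal
(5,4): no bracket -> illegal
(5,6): no bracket -> illegal
(6,0): no bracket -> illegal
(6,1): no bracket -> illegal
(6,2): no bracket -> illegal
(6,4): no bracket -> illegal
(6,5): flips 1 -> legal
(6,6): flips 1 -> legal
W mobility = 8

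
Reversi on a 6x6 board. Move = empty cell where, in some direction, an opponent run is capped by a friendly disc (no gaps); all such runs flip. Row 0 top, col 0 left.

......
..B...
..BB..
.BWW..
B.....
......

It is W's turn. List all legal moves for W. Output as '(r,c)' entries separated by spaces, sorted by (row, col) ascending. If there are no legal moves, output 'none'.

Answer: (0,2) (1,1) (1,3) (1,4) (3,0)

Derivation:
(0,1): no bracket -> illegal
(0,2): flips 2 -> legal
(0,3): no bracket -> illegal
(1,1): flips 1 -> legal
(1,3): flips 1 -> legal
(1,4): flips 1 -> legal
(2,0): no bracket -> illegal
(2,1): no bracket -> illegal
(2,4): no bracket -> illegal
(3,0): flips 1 -> legal
(3,4): no bracket -> illegal
(4,1): no bracket -> illegal
(4,2): no bracket -> illegal
(5,0): no bracket -> illegal
(5,1): no bracket -> illegal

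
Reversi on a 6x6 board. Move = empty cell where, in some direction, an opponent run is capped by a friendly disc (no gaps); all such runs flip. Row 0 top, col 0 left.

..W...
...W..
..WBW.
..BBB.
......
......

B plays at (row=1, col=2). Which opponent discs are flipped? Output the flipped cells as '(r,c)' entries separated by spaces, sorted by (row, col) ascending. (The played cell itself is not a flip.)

Answer: (2,2)

Derivation:
Dir NW: first cell '.' (not opp) -> no flip
Dir N: opp run (0,2), next=edge -> no flip
Dir NE: first cell '.' (not opp) -> no flip
Dir W: first cell '.' (not opp) -> no flip
Dir E: opp run (1,3), next='.' -> no flip
Dir SW: first cell '.' (not opp) -> no flip
Dir S: opp run (2,2) capped by B -> flip
Dir SE: first cell 'B' (not opp) -> no flip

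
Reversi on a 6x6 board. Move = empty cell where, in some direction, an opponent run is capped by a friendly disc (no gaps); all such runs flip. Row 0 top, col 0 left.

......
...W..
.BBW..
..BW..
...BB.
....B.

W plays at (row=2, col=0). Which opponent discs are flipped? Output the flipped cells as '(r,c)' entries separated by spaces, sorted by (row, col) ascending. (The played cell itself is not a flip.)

Answer: (2,1) (2,2)

Derivation:
Dir NW: edge -> no flip
Dir N: first cell '.' (not opp) -> no flip
Dir NE: first cell '.' (not opp) -> no flip
Dir W: edge -> no flip
Dir E: opp run (2,1) (2,2) capped by W -> flip
Dir SW: edge -> no flip
Dir S: first cell '.' (not opp) -> no flip
Dir SE: first cell '.' (not opp) -> no flip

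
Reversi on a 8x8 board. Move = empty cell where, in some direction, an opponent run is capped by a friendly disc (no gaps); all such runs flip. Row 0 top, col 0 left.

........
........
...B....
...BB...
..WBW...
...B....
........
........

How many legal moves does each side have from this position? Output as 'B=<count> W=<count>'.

Answer: B=7 W=4

Derivation:
-- B to move --
(3,1): flips 1 -> legal
(3,2): no bracket -> illegal
(3,5): flips 1 -> legal
(4,1): flips 1 -> legal
(4,5): flips 1 -> legal
(5,1): flips 1 -> legal
(5,2): no bracket -> illegal
(5,4): flips 1 -> legal
(5,5): flips 1 -> legal
B mobility = 7
-- W to move --
(1,2): no bracket -> illegal
(1,3): no bracket -> illegal
(1,4): no bracket -> illegal
(2,2): flips 1 -> legal
(2,4): flips 2 -> legal
(2,5): no bracket -> illegal
(3,2): no bracket -> illegal
(3,5): no bracket -> illegal
(4,5): no bracket -> illegal
(5,2): no bracket -> illegal
(5,4): no bracket -> illegal
(6,2): flips 1 -> legal
(6,3): no bracket -> illegal
(6,4): flips 1 -> legal
W mobility = 4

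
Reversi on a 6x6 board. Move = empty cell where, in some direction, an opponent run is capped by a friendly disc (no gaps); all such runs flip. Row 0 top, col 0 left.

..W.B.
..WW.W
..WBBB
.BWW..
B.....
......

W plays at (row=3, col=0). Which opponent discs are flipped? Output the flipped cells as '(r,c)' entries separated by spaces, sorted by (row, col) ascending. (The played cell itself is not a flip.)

Answer: (3,1)

Derivation:
Dir NW: edge -> no flip
Dir N: first cell '.' (not opp) -> no flip
Dir NE: first cell '.' (not opp) -> no flip
Dir W: edge -> no flip
Dir E: opp run (3,1) capped by W -> flip
Dir SW: edge -> no flip
Dir S: opp run (4,0), next='.' -> no flip
Dir SE: first cell '.' (not opp) -> no flip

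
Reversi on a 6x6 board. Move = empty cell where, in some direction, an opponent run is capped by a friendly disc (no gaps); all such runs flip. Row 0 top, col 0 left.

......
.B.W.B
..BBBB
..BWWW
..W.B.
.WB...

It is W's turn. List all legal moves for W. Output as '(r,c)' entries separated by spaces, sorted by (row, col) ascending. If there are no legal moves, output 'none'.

(0,0): flips 2 -> legal
(0,1): no bracket -> illegal
(0,2): no bracket -> illegal
(0,4): no bracket -> illegal
(0,5): flips 2 -> legal
(1,0): no bracket -> illegal
(1,2): flips 3 -> legal
(1,4): flips 1 -> legal
(2,0): no bracket -> illegal
(2,1): no bracket -> illegal
(3,1): flips 2 -> legal
(4,1): no bracket -> illegal
(4,3): no bracket -> illegal
(4,5): no bracket -> illegal
(5,3): flips 2 -> legal
(5,4): flips 1 -> legal
(5,5): flips 1 -> legal

Answer: (0,0) (0,5) (1,2) (1,4) (3,1) (5,3) (5,4) (5,5)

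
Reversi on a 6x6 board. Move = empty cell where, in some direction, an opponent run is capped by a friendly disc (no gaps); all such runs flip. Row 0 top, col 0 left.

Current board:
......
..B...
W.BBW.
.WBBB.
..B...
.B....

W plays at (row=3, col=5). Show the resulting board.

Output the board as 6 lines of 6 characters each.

Answer: ......
..B...
W.BBW.
.WWWWW
..B...
.B....

Derivation:
Place W at (3,5); scan 8 dirs for brackets.
Dir NW: first cell 'W' (not opp) -> no flip
Dir N: first cell '.' (not opp) -> no flip
Dir NE: edge -> no flip
Dir W: opp run (3,4) (3,3) (3,2) capped by W -> flip
Dir E: edge -> no flip
Dir SW: first cell '.' (not opp) -> no flip
Dir S: first cell '.' (not opp) -> no flip
Dir SE: edge -> no flip
All flips: (3,2) (3,3) (3,4)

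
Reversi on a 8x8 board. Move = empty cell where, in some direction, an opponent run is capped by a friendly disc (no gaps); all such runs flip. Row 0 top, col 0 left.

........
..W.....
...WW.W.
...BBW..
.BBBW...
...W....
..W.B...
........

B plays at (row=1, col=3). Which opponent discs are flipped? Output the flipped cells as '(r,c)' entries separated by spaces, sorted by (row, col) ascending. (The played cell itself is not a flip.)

Answer: (2,3)

Derivation:
Dir NW: first cell '.' (not opp) -> no flip
Dir N: first cell '.' (not opp) -> no flip
Dir NE: first cell '.' (not opp) -> no flip
Dir W: opp run (1,2), next='.' -> no flip
Dir E: first cell '.' (not opp) -> no flip
Dir SW: first cell '.' (not opp) -> no flip
Dir S: opp run (2,3) capped by B -> flip
Dir SE: opp run (2,4) (3,5), next='.' -> no flip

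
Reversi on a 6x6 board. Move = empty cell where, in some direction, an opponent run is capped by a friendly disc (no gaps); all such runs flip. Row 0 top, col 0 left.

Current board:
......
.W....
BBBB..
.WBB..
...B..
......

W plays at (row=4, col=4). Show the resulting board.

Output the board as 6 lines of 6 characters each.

Answer: ......
.W....
BBWB..
.WBW..
...BW.
......

Derivation:
Place W at (4,4); scan 8 dirs for brackets.
Dir NW: opp run (3,3) (2,2) capped by W -> flip
Dir N: first cell '.' (not opp) -> no flip
Dir NE: first cell '.' (not opp) -> no flip
Dir W: opp run (4,3), next='.' -> no flip
Dir E: first cell '.' (not opp) -> no flip
Dir SW: first cell '.' (not opp) -> no flip
Dir S: first cell '.' (not opp) -> no flip
Dir SE: first cell '.' (not opp) -> no flip
All flips: (2,2) (3,3)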